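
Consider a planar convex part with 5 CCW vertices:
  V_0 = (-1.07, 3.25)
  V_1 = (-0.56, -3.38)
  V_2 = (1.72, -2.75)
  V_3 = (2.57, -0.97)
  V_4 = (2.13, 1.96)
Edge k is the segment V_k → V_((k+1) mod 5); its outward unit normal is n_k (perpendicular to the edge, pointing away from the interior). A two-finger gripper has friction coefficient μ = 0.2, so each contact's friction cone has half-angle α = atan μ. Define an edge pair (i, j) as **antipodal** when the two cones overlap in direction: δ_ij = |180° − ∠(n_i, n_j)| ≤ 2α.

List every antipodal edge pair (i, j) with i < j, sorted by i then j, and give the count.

α = atan 0.2 = 11.31°;  2α = 22.62°
n_0 = (-0.9971, -0.0767)
n_1 = (+0.2663, -0.9639)
n_2 = (+0.9024, -0.4309)
n_3 = (+0.9889, +0.1485)
n_4 = (+0.3739, +0.9275)
  (0,1): δ = 78.95°  ·
  (0,2): δ = 29.92°  ·
  (0,3): δ = 4.14°  ✓
  (0,4): δ = 63.65°  ·
  (1,2): δ = 130.97°  ·
  (1,3): δ = 96.91°  ·
  (1,4): δ = 37.40°  ·
  (2,3): δ = 145.93°  ·
  (2,4): δ = 86.43°  ·
  (3,4): δ = 120.50°  ·
antipodal pairs: 1

count = 1; pairs: (0,3)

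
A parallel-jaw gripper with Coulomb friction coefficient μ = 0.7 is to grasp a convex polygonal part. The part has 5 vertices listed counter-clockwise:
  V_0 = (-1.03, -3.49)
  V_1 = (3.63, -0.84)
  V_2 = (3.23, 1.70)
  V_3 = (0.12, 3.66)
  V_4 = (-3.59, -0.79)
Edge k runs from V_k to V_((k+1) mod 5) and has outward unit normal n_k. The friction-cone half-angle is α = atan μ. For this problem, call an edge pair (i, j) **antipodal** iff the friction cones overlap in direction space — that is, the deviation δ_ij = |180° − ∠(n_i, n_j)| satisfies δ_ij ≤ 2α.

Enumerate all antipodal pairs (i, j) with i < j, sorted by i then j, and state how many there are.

count = 5; pairs: (0,2), (0,3), (1,3), (1,4), (2,4)

α = atan 0.7 = 34.99°;  2α = 69.98°
n_0 = (+0.4943, -0.8693)
n_1 = (+0.9878, +0.1556)
n_2 = (+0.5332, +0.8460)
n_3 = (-0.7681, +0.6404)
n_4 = (-0.7257, -0.6880)
  (0,1): δ = 110.68°  ·
  (0,2): δ = 61.85°  ✓
  (0,3): δ = 20.56°  ✓
  (0,4): δ = 103.85°  ·
  (1,2): δ = 131.17°  ·
  (1,3): δ = 48.77°  ✓
  (1,4): δ = 34.53°  ✓
  (2,3): δ = 97.60°  ·
  (2,4): δ = 14.30°  ✓
  (3,4): δ = 96.71°  ·
antipodal pairs: 5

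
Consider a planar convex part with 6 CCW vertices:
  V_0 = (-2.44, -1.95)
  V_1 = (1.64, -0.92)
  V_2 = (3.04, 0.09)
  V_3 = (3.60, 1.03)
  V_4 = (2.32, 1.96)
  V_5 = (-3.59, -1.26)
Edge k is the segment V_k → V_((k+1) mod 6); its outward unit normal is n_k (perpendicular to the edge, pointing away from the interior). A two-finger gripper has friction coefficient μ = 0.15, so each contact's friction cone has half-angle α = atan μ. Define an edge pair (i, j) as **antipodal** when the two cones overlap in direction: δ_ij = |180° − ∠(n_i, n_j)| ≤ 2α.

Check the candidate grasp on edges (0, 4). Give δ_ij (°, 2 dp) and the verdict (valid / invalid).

δ = 14.41°, valid

α = atan 0.15 = 8.53°;  2α = 17.06°
edge 0: e_0 = (+4.08, +1.03);  n_0 = (+0.2448, -0.9696)
edge 4: e_4 = (-5.91, -3.22);  n_4 = (-0.4784, +0.8781)
∠(n_0, n_4) = 165.59°
δ = |180° − 165.59°| = 14.41°
14.41° ≤ 2α = 17.06°  →  valid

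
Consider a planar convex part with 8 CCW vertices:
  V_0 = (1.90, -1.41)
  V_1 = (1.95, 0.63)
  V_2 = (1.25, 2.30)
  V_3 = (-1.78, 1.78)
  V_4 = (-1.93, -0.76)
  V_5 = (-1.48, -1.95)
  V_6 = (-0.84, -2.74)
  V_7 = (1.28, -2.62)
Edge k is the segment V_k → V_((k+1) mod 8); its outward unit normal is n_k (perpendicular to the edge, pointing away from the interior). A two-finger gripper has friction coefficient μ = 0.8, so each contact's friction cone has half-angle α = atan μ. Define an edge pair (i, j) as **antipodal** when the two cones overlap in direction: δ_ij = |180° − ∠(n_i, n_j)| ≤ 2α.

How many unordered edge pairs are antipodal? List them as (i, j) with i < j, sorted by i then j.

count = 13; pairs: (0,3), (0,4), (0,5), (1,3), (1,4), (1,5), (1,6), (2,5), (2,6), (2,7), (3,7), (4,7), (5,7)

α = atan 0.8 = 38.66°;  2α = 77.32°
n_0 = (+0.9997, -0.0245)
n_1 = (+0.9223, +0.3866)
n_2 = (-0.1691, +0.9856)
n_3 = (-0.9983, +0.0590)
n_4 = (-0.9354, -0.3537)
n_5 = (-0.7770, -0.6295)
n_6 = (+0.0565, -0.9984)
n_7 = (+0.8900, -0.4560)
  (0,1): δ = 155.85°  ·
  (0,2): δ = 78.86°  ·
  (0,3): δ = 1.98°  ✓
  (0,4): δ = 22.12°  ✓
  (0,5): δ = 40.42°  ✓
  (0,6): δ = 94.64°  ·
  (0,7): δ = 154.27°  ·
  (1,2): δ = 103.00°  ·
  (1,3): δ = 26.12°  ✓
  (1,4): δ = 2.03°  ✓
  (1,5): δ = 16.27°  ✓
  (1,6): δ = 70.50°  ✓
  (1,7): δ = 130.13°  ·
  (2,3): δ = 103.12°  ·
  (2,4): δ = 79.02°  ·
  (2,5): δ = 60.73°  ✓
  (2,6): δ = 6.50°  ✓
  (2,7): δ = 53.13°  ✓
  (3,4): δ = 155.91°  ·
  (3,5): δ = 137.61°  ·
  (3,6): δ = 83.38°  ·
  (3,7): δ = 23.75°  ✓
  (4,5): δ = 161.70°  ·
  (4,6): δ = 107.47°  ·
  (4,7): δ = 47.84°  ✓
  (5,6): δ = 125.77°  ·
  (5,7): δ = 66.14°  ✓
  (6,7): δ = 120.37°  ·
antipodal pairs: 13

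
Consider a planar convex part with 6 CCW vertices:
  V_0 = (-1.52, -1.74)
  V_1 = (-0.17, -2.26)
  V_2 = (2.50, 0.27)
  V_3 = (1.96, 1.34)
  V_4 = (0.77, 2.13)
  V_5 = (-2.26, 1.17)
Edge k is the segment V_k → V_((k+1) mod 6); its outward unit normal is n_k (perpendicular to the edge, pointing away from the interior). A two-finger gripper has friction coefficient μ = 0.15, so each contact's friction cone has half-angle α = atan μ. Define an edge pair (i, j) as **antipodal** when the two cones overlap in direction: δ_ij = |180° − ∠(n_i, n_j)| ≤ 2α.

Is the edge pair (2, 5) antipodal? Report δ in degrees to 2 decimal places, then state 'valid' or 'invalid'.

α = atan 0.15 = 8.53°;  2α = 17.06°
edge 2: e_2 = (-0.54, +1.07);  n_2 = (+0.8928, +0.4505)
edge 5: e_5 = (+0.74, -2.91);  n_5 = (-0.9692, -0.2465)
∠(n_2, n_5) = 167.49°
δ = |180° − 167.49°| = 12.51°
12.51° ≤ 2α = 17.06°  →  valid

δ = 12.51°, valid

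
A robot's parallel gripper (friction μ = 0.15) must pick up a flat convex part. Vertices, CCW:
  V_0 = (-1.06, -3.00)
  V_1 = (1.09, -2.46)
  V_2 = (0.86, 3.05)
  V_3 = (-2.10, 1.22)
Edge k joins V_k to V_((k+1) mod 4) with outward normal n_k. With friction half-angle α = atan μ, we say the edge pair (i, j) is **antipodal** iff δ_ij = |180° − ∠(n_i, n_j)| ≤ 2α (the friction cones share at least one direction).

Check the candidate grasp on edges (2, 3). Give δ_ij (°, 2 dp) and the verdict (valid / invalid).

α = atan 0.15 = 8.53°;  2α = 17.06°
edge 2: e_2 = (-2.96, -1.83);  n_2 = (-0.5259, +0.8506)
edge 3: e_3 = (+1.04, -4.22);  n_3 = (-0.9709, -0.2393)
∠(n_2, n_3) = 72.12°
δ = |180° − 72.12°| = 107.88°
107.88° > 2α = 17.06°  →  invalid

δ = 107.88°, invalid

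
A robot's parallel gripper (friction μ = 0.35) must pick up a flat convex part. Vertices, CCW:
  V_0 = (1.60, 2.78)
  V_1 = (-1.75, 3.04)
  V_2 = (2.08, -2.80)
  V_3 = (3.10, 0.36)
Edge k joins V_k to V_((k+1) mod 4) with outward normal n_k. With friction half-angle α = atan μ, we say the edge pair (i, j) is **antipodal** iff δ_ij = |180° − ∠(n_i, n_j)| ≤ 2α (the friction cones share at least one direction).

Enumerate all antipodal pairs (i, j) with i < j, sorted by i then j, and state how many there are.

count = 1; pairs: (1,3)

α = atan 0.35 = 19.29°;  2α = 38.58°
n_0 = (+0.0774, +0.9970)
n_1 = (-0.8362, -0.5484)
n_2 = (+0.9517, -0.3072)
n_3 = (+0.8500, +0.5268)
  (0,1): δ = 52.30°  ·
  (0,2): δ = 76.55°  ·
  (0,3): δ = 126.23°  ·
  (1,2): δ = 51.15°  ·
  (1,3): δ = 1.47°  ✓
  (2,3): δ = 130.32°  ·
antipodal pairs: 1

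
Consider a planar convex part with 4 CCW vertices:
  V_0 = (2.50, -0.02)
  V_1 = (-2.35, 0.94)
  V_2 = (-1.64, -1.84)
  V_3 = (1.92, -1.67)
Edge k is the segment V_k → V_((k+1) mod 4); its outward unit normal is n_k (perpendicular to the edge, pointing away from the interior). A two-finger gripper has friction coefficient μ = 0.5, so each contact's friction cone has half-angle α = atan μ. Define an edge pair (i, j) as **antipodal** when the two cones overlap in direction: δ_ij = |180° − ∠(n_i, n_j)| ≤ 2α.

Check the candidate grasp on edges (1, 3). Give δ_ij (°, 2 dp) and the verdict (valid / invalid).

δ = 33.69°, valid

α = atan 0.5 = 26.57°;  2α = 53.13°
edge 1: e_1 = (+0.71, -2.78);  n_1 = (-0.9689, -0.2475)
edge 3: e_3 = (+0.58, +1.65);  n_3 = (+0.9434, -0.3316)
∠(n_1, n_3) = 146.31°
δ = |180° − 146.31°| = 33.69°
33.69° ≤ 2α = 53.13°  →  valid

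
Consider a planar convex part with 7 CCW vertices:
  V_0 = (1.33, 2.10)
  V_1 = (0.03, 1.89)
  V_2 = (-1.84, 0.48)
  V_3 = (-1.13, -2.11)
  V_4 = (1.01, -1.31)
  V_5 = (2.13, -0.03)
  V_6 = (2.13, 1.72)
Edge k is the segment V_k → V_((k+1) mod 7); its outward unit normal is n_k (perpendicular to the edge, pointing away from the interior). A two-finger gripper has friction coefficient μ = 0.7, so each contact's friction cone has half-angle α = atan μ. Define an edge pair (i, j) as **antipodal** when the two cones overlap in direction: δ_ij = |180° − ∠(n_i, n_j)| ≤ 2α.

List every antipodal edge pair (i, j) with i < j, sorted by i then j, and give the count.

α = atan 0.7 = 34.99°;  2α = 69.98°
n_0 = (-0.1595, +0.9872)
n_1 = (-0.6020, +0.7985)
n_2 = (-0.9644, -0.2644)
n_3 = (+0.3502, -0.9367)
n_4 = (+0.7526, -0.6585)
n_5 = (+1.0000, -0.0000)
n_6 = (+0.4291, +0.9033)
  (0,1): δ = 152.16°  ·
  (0,2): δ = 83.85°  ·
  (0,3): δ = 11.32°  ✓
  (0,4): δ = 39.64°  ✓
  (0,5): δ = 80.82°  ·
  (0,6): δ = 145.42°  ·
  (1,2): δ = 111.69°  ·
  (1,3): δ = 16.52°  ✓
  (1,4): δ = 11.80°  ✓
  (1,5): δ = 52.98°  ✓
  (1,6): δ = 117.58°  ·
  (2,3): δ = 84.83°  ·
  (2,4): δ = 56.52°  ✓
  (2,5): δ = 15.33°  ✓
  (2,6): δ = 49.26°  ✓
  (3,4): δ = 151.68°  ·
  (3,5): δ = 110.50°  ·
  (3,6): δ = 45.91°  ✓
  (4,5): δ = 138.81°  ·
  (4,6): δ = 74.22°  ·
  (5,6): δ = 115.41°  ·
antipodal pairs: 9

count = 9; pairs: (0,3), (0,4), (1,3), (1,4), (1,5), (2,4), (2,5), (2,6), (3,6)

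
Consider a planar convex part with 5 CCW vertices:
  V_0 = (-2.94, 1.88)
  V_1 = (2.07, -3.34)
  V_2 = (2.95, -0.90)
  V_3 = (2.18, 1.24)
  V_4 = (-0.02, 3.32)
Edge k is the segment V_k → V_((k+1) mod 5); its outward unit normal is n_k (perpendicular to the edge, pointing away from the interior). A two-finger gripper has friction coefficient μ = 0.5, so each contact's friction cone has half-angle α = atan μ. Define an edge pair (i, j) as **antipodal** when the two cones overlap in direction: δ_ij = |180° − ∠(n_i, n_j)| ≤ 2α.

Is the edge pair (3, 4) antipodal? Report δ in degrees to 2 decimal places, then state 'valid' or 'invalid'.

δ = 110.36°, invalid

α = atan 0.5 = 26.57°;  2α = 53.13°
edge 3: e_3 = (-2.20, +2.08);  n_3 = (+0.6870, +0.7266)
edge 4: e_4 = (-2.92, -1.44);  n_4 = (-0.4423, +0.8969)
∠(n_3, n_4) = 69.64°
δ = |180° − 69.64°| = 110.36°
110.36° > 2α = 53.13°  →  invalid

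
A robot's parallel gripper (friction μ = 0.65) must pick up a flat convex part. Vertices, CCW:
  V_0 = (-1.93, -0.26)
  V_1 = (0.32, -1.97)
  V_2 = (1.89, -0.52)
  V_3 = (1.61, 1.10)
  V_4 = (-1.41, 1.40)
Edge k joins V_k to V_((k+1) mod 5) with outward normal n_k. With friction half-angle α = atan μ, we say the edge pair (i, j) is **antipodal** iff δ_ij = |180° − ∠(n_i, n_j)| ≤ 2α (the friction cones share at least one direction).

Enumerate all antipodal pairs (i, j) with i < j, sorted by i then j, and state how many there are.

count = 5; pairs: (0,2), (0,3), (1,3), (1,4), (2,4)

α = atan 0.65 = 33.02°;  2α = 66.05°
n_0 = (-0.6051, -0.7962)
n_1 = (+0.6785, -0.7346)
n_2 = (+0.9854, +0.1703)
n_3 = (+0.0989, +0.9951)
n_4 = (-0.9543, +0.2989)
  (0,1): δ = 100.04°  ·
  (0,2): δ = 42.96°  ✓
  (0,3): δ = 31.56°  ✓
  (0,4): δ = 109.84°  ·
  (1,2): δ = 122.92°  ·
  (1,3): δ = 48.40°  ✓
  (1,4): δ = 29.88°  ✓
  (2,3): δ = 105.48°  ·
  (2,4): δ = 27.20°  ✓
  (3,4): δ = 101.72°  ·
antipodal pairs: 5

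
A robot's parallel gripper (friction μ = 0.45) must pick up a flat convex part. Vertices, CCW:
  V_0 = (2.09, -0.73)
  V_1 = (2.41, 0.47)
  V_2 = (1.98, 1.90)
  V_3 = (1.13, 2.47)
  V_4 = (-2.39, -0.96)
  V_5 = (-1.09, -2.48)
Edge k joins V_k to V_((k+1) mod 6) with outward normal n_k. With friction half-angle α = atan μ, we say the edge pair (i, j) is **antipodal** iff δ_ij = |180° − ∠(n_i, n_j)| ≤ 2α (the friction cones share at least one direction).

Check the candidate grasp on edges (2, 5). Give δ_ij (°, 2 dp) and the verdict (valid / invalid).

α = atan 0.45 = 24.23°;  2α = 48.46°
edge 2: e_2 = (-0.85, +0.57);  n_2 = (+0.5570, +0.8305)
edge 5: e_5 = (+3.18, +1.75);  n_5 = (+0.4821, -0.8761)
∠(n_2, n_5) = 117.33°
δ = |180° − 117.33°| = 62.67°
62.67° > 2α = 48.46°  →  invalid

δ = 62.67°, invalid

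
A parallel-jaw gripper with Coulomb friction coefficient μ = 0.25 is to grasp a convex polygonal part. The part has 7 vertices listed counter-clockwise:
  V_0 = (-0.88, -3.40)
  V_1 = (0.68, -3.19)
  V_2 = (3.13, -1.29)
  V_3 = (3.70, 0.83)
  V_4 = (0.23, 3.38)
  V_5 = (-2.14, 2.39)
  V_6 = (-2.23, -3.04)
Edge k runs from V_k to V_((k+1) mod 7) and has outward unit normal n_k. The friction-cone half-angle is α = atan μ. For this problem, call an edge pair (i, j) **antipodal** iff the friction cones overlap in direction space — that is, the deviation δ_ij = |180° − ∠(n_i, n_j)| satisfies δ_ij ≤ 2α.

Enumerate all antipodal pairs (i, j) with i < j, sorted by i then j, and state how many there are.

α = atan 0.25 = 14.04°;  2α = 28.07°
n_0 = (+0.1334, -0.9911)
n_1 = (+0.6128, -0.7902)
n_2 = (+0.9657, -0.2596)
n_3 = (+0.5922, +0.8058)
n_4 = (-0.3854, +0.9227)
n_5 = (-0.9999, +0.0166)
n_6 = (-0.2577, -0.9662)
  (0,1): δ = 149.87°  ·
  (0,2): δ = 112.72°  ·
  (0,3): δ = 43.98°  ·
  (0,4): δ = 15.00°  ✓
  (0,5): δ = 81.38°  ·
  (0,6): δ = 157.40°  ·
  (1,2): δ = 142.84°  ·
  (1,3): δ = 74.11°  ·
  (1,4): δ = 15.12°  ✓
  (1,5): δ = 51.26°  ·
  (1,6): δ = 127.27°  ·
  (2,3): δ = 111.26°  ·
  (2,4): δ = 52.28°  ·
  (2,5): δ = 14.10°  ✓
  (2,6): δ = 90.12°  ·
  (3,4): δ = 121.02°  ·
  (3,5): δ = 54.64°  ·
  (3,6): δ = 21.38°  ✓
  (4,5): δ = 113.62°  ·
  (4,6): δ = 37.60°  ·
  (5,6): δ = 103.98°  ·
antipodal pairs: 4

count = 4; pairs: (0,4), (1,4), (2,5), (3,6)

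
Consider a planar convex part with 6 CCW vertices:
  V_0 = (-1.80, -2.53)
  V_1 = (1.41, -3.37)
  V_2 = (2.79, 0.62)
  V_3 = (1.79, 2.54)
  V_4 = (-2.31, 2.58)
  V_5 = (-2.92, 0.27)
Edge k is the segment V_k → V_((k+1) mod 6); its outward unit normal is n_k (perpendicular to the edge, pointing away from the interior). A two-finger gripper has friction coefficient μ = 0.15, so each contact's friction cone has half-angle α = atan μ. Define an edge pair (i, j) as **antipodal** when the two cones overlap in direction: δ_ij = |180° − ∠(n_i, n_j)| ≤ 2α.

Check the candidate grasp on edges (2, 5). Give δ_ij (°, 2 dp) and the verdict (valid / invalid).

α = atan 0.15 = 8.53°;  2α = 17.06°
edge 2: e_2 = (-1.00, +1.92);  n_2 = (+0.8869, +0.4619)
edge 5: e_5 = (+1.12, -2.80);  n_5 = (-0.9285, -0.3714)
∠(n_2, n_5) = 174.29°
δ = |180° − 174.29°| = 5.71°
5.71° ≤ 2α = 17.06°  →  valid

δ = 5.71°, valid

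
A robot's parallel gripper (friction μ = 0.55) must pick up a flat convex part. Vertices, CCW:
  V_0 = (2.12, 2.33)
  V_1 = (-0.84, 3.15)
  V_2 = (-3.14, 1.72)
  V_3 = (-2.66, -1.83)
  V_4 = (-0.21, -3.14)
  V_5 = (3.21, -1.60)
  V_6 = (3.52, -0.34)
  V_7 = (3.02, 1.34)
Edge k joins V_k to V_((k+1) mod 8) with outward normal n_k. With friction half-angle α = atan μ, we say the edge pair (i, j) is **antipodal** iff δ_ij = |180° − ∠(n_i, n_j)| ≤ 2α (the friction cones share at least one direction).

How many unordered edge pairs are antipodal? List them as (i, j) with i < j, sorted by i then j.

count = 9; pairs: (0,3), (0,4), (1,4), (1,5), (2,5), (2,6), (2,7), (3,6), (3,7)

α = atan 0.55 = 28.81°;  2α = 57.62°
n_0 = (+0.2670, +0.9637)
n_1 = (-0.5280, +0.8492)
n_2 = (-0.9910, -0.1340)
n_3 = (-0.4715, -0.8819)
n_4 = (+0.4106, -0.9118)
n_5 = (+0.9710, -0.2389)
n_6 = (+0.9585, +0.2853)
n_7 = (+0.7399, +0.6727)
  (0,1): δ = 132.64°  ·
  (0,2): δ = 66.82°  ·
  (0,3): δ = 12.65°  ✓
  (0,4): δ = 39.73°  ✓
  (0,5): δ = 91.66°  ·
  (0,6): δ = 122.06°  ·
  (0,7): δ = 147.76°  ·
  (1,2): δ = 114.17°  ·
  (1,3): δ = 60.00°  ·
  (1,4): δ = 7.63°  ✓
  (1,5): δ = 44.31°  ✓
  (1,6): δ = 74.70°  ·
  (1,7): δ = 100.40°  ·
  (2,3): δ = 125.83°  ·
  (2,4): δ = 73.46°  ·
  (2,5): δ = 21.52°  ✓
  (2,6): δ = 8.87°  ✓
  (2,7): δ = 34.57°  ✓
  (3,4): δ = 127.63°  ·
  (3,5): δ = 75.69°  ·
  (3,6): δ = 45.29°  ✓
  (3,7): δ = 19.59°  ✓
  (4,5): δ = 128.06°  ·
  (4,6): δ = 97.67°  ·
  (4,7): δ = 71.97°  ·
  (5,6): δ = 149.60°  ·
  (5,7): δ = 123.90°  ·
  (6,7): δ = 154.30°  ·
antipodal pairs: 9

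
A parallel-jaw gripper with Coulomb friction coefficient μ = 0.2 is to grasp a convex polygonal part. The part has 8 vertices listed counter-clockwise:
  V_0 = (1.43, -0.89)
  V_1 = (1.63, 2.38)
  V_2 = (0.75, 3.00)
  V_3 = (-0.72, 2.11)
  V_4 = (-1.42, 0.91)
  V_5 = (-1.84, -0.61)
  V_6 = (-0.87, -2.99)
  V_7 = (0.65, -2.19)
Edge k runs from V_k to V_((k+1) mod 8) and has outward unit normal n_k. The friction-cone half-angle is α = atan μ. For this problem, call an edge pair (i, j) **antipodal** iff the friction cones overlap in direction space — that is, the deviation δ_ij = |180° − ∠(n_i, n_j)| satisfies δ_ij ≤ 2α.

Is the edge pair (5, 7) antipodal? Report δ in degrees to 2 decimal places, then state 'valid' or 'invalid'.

α = atan 0.2 = 11.31°;  2α = 22.62°
edge 5: e_5 = (+0.97, -2.38);  n_5 = (-0.9260, -0.3774)
edge 7: e_7 = (+0.78, +1.30);  n_7 = (+0.8575, -0.5145)
∠(n_5, n_7) = 126.86°
δ = |180° − 126.86°| = 53.14°
53.14° > 2α = 22.62°  →  invalid

δ = 53.14°, invalid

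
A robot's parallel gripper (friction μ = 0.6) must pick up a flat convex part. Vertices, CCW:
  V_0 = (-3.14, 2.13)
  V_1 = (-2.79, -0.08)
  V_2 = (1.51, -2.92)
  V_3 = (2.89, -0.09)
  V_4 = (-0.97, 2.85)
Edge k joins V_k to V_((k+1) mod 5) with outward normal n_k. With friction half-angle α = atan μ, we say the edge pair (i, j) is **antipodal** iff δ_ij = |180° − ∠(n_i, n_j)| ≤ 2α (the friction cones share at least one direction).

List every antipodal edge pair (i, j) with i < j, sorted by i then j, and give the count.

α = atan 0.6 = 30.96°;  2α = 61.93°
n_0 = (-0.9877, -0.1564)
n_1 = (-0.5511, -0.8344)
n_2 = (+0.8988, -0.4383)
n_3 = (+0.6059, +0.7955)
n_4 = (-0.3149, +0.9491)
  (0,1): δ = 132.44°  ·
  (0,2): δ = 34.99°  ✓
  (0,3): δ = 43.71°  ✓
  (0,4): δ = 99.36°  ·
  (1,2): δ = 82.55°  ·
  (1,3): δ = 3.85°  ✓
  (1,4): δ = 51.80°  ✓
  (2,3): δ = 101.30°  ·
  (2,4): δ = 45.65°  ✓
  (3,4): δ = 124.35°  ·
antipodal pairs: 5

count = 5; pairs: (0,2), (0,3), (1,3), (1,4), (2,4)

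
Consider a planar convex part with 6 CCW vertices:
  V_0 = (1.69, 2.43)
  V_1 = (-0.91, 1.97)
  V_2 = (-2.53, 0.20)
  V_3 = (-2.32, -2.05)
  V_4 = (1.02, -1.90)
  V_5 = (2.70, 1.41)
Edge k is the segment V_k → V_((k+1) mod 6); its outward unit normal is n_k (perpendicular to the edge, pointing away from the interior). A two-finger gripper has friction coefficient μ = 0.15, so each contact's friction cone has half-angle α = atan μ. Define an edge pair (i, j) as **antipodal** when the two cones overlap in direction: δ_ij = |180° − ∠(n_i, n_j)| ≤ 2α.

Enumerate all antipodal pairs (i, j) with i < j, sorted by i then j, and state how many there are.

count = 2; pairs: (0,3), (1,4)

α = atan 0.15 = 8.53°;  2α = 17.06°
n_0 = (-0.1742, +0.9847)
n_1 = (-0.7377, +0.6752)
n_2 = (-0.9957, -0.0929)
n_3 = (+0.0449, -0.9990)
n_4 = (+0.8917, -0.4526)
n_5 = (+0.7106, +0.7036)
  (0,1): δ = 142.50°  ·
  (0,2): δ = 94.70°  ·
  (0,3): δ = 7.46°  ✓
  (0,4): δ = 53.06°  ·
  (0,5): δ = 124.68°  ·
  (1,2): δ = 132.20°  ·
  (1,3): δ = 44.96°  ·
  (1,4): δ = 15.56°  ✓
  (1,5): δ = 87.18°  ·
  (2,3): δ = 92.76°  ·
  (2,4): δ = 32.24°  ·
  (2,5): δ = 39.39°  ·
  (3,4): δ = 119.48°  ·
  (3,5): δ = 47.85°  ·
  (4,5): δ = 108.37°  ·
antipodal pairs: 2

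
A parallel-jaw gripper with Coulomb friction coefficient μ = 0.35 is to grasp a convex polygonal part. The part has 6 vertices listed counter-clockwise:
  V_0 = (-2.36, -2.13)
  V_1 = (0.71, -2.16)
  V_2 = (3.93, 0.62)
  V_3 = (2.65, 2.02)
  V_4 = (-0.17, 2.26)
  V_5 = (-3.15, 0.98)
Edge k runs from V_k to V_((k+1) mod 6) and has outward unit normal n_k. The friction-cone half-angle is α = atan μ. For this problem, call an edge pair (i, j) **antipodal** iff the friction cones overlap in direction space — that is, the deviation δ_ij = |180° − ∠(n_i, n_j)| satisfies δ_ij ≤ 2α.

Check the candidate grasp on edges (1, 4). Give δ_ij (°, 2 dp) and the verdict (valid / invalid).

δ = 17.56°, valid

α = atan 0.35 = 19.29°;  2α = 38.58°
edge 1: e_1 = (+3.22, +2.78);  n_1 = (+0.6535, -0.7569)
edge 4: e_4 = (-2.98, -1.28);  n_4 = (-0.3947, +0.9188)
∠(n_1, n_4) = 162.44°
δ = |180° − 162.44°| = 17.56°
17.56° ≤ 2α = 38.58°  →  valid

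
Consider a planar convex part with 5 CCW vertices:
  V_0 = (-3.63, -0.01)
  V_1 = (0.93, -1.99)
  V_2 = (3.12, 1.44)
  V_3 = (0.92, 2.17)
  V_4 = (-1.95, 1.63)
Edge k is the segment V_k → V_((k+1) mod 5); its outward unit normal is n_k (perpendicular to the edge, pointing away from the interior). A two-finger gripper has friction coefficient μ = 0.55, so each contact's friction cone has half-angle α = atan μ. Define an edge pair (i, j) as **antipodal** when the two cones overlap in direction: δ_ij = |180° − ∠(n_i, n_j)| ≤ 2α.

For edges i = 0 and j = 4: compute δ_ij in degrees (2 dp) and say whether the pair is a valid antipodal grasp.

δ = 67.78°, invalid

α = atan 0.55 = 28.81°;  2α = 57.62°
edge 0: e_0 = (+4.56, -1.98);  n_0 = (-0.3983, -0.9173)
edge 4: e_4 = (-1.68, -1.64);  n_4 = (-0.6985, +0.7156)
∠(n_0, n_4) = 112.22°
δ = |180° − 112.22°| = 67.78°
67.78° > 2α = 57.62°  →  invalid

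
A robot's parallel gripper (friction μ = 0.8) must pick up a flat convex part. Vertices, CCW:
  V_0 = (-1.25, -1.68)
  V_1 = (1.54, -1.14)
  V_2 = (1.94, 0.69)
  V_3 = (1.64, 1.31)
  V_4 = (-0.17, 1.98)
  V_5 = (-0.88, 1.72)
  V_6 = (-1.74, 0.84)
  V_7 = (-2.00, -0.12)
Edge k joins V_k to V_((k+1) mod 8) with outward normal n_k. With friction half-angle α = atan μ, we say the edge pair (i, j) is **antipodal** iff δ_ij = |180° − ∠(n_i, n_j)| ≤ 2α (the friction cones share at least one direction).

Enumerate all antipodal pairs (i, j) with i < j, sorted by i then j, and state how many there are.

count = 13; pairs: (0,2), (0,3), (0,4), (0,5), (0,6), (1,4), (1,5), (1,6), (1,7), (2,5), (2,6), (2,7), (3,7)

α = atan 0.8 = 38.66°;  2α = 77.32°
n_0 = (+0.1900, -0.9818)
n_1 = (+0.9769, -0.2135)
n_2 = (+0.9002, +0.4356)
n_3 = (+0.3471, +0.9378)
n_4 = (-0.3439, +0.9390)
n_5 = (-0.7152, +0.6989)
n_6 = (-0.9652, +0.2614)
n_7 = (-0.9013, -0.4333)
  (0,1): δ = 113.28°  ·
  (0,2): δ = 75.13°  ✓
  (0,3): δ = 31.27°  ✓
  (0,4): δ = 9.16°  ✓
  (0,5): δ = 34.70°  ✓
  (0,6): δ = 63.89°  ✓
  (0,7): δ = 104.72°  ·
  (1,2): δ = 141.85°  ·
  (1,3): δ = 97.98°  ·
  (1,4): δ = 57.56°  ✓
  (1,5): δ = 32.01°  ✓
  (1,6): δ = 2.82°  ✓
  (1,7): δ = 38.01°  ✓
  (2,3): δ = 136.13°  ·
  (2,4): δ = 95.71°  ·
  (2,5): δ = 70.16°  ✓
  (2,6): δ = 40.98°  ✓
  (2,7): δ = 0.14°  ✓
  (3,4): δ = 139.57°  ·
  (3,5): δ = 114.03°  ·
  (3,6): δ = 84.84°  ·
  (3,7): δ = 44.01°  ✓
  (4,5): δ = 154.45°  ·
  (4,6): δ = 125.27°  ·
  (4,7): δ = 84.44°  ·
  (5,6): δ = 150.81°  ·
  (5,7): δ = 109.98°  ·
  (6,7): δ = 139.17°  ·
antipodal pairs: 13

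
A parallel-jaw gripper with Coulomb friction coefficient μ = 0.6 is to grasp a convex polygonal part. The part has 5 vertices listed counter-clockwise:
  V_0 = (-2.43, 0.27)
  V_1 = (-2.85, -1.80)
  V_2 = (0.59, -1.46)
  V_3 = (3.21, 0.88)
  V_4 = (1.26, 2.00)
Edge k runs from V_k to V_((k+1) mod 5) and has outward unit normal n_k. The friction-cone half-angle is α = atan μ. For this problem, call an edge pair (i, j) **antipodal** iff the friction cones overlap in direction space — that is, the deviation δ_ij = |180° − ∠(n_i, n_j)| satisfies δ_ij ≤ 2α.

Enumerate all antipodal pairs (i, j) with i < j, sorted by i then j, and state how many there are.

count = 4; pairs: (0,2), (1,3), (1,4), (2,4)

α = atan 0.6 = 30.96°;  2α = 61.93°
n_0 = (-0.9800, +0.1988)
n_1 = (+0.0984, -0.9952)
n_2 = (+0.6661, -0.7458)
n_3 = (+0.4981, +0.8671)
n_4 = (-0.4245, +0.9054)
  (0,1): δ = 72.89°  ·
  (0,2): δ = 36.76°  ✓
  (0,3): δ = 71.60°  ·
  (0,4): δ = 126.59°  ·
  (1,2): δ = 143.88°  ·
  (1,3): δ = 35.52°  ✓
  (1,4): δ = 19.47°  ✓
  (2,3): δ = 71.64°  ·
  (2,4): δ = 16.65°  ✓
  (3,4): δ = 125.01°  ·
antipodal pairs: 4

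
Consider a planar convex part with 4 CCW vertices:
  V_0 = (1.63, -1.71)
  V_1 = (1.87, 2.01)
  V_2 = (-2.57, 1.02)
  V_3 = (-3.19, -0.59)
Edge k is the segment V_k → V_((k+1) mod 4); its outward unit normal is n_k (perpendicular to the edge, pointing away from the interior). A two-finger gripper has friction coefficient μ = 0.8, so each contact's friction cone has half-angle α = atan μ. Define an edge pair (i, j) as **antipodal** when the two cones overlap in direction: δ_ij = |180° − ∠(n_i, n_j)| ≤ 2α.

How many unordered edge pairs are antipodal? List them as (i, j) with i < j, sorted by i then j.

α = atan 0.8 = 38.66°;  2α = 77.32°
n_0 = (+0.9979, -0.0644)
n_1 = (-0.2176, +0.9760)
n_2 = (-0.9332, +0.3594)
n_3 = (-0.2263, -0.9740)
  (0,1): δ = 73.74°  ✓
  (0,2): δ = 17.37°  ✓
  (0,3): δ = 80.61°  ·
  (1,2): δ = 123.63°  ·
  (1,3): δ = 25.65°  ✓
  (2,3): δ = 82.02°  ·
antipodal pairs: 3

count = 3; pairs: (0,1), (0,2), (1,3)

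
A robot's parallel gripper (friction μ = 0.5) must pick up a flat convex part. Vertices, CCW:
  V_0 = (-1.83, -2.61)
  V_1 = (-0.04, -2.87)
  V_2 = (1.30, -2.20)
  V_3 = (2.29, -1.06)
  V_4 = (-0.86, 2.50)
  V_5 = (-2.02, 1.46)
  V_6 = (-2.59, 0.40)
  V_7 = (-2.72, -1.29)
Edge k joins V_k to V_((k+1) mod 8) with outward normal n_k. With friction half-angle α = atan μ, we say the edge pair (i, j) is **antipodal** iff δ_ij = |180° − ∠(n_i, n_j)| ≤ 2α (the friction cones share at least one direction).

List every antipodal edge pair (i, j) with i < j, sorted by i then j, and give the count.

count = 9; pairs: (0,3), (0,4), (1,4), (1,5), (2,4), (2,5), (2,6), (3,6), (3,7)

α = atan 0.5 = 26.57°;  2α = 53.13°
n_0 = (-0.1437, -0.9896)
n_1 = (+0.4472, -0.8944)
n_2 = (+0.7550, -0.6557)
n_3 = (+0.7489, +0.6627)
n_4 = (-0.6675, +0.7446)
n_5 = (-0.8807, +0.4736)
n_6 = (-0.9971, +0.0767)
n_7 = (-0.8291, -0.5590)
  (0,1): δ = 145.17°  ·
  (0,2): δ = 122.71°  ·
  (0,3): δ = 40.23°  ✓
  (0,4): δ = 50.14°  ✓
  (0,5): δ = 70.00°  ·
  (0,6): δ = 93.87°  ·
  (0,7): δ = 132.25°  ·
  (1,2): δ = 157.54°  ·
  (1,3): δ = 75.06°  ·
  (1,4): δ = 15.31°  ✓
  (1,5): δ = 35.17°  ✓
  (1,6): δ = 59.04°  ·
  (1,7): δ = 97.42°  ·
  (2,3): δ = 97.52°  ·
  (2,4): δ = 7.15°  ✓
  (2,5): δ = 12.70°  ✓
  (2,6): δ = 36.57°  ✓
  (2,7): δ = 74.96°  ·
  (3,4): δ = 89.63°  ·
  (3,5): δ = 69.77°  ·
  (3,6): δ = 45.90°  ✓
  (3,7): δ = 7.51°  ✓
  (4,5): δ = 160.15°  ·
  (4,6): δ = 136.28°  ·
  (4,7): δ = 97.89°  ·
  (5,6): δ = 156.13°  ·
  (5,7): δ = 117.74°  ·
  (6,7): δ = 141.61°  ·
antipodal pairs: 9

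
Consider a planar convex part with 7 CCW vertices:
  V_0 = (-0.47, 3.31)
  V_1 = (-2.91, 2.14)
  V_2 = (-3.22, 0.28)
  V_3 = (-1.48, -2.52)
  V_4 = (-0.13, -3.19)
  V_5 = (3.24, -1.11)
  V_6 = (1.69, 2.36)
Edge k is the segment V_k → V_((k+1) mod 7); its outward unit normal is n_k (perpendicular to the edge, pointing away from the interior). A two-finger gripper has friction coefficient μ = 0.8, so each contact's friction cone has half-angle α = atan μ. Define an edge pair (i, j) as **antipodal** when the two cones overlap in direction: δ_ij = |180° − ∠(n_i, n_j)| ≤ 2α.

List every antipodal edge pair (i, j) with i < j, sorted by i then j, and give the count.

count = 10; pairs: (0,3), (0,4), (1,4), (1,5), (1,6), (2,5), (2,6), (3,5), (3,6), (4,6)

α = atan 0.8 = 38.66°;  2α = 77.32°
n_0 = (-0.4324, +0.9017)
n_1 = (-0.9864, +0.1644)
n_2 = (-0.8494, -0.5278)
n_3 = (-0.4446, -0.8958)
n_4 = (+0.5252, -0.8510)
n_5 = (+0.9131, +0.4078)
n_6 = (+0.4026, +0.9154)
  (0,1): δ = 125.08°  ·
  (0,2): δ = 83.76°  ·
  (0,3): δ = 52.01°  ✓
  (0,4): δ = 6.07°  ✓
  (0,5): δ = 88.45°  ·
  (0,6): δ = 130.64°  ·
  (1,2): δ = 138.68°  ·
  (1,3): δ = 106.93°  ·
  (1,4): δ = 48.85°  ✓
  (1,5): δ = 33.53°  ✓
  (1,6): δ = 75.72°  ✓
  (2,3): δ = 148.25°  ·
  (2,4): δ = 90.17°  ·
  (2,5): δ = 7.79°  ✓
  (2,6): δ = 34.40°  ✓
  (3,4): δ = 121.92°  ·
  (3,5): δ = 39.54°  ✓
  (3,6): δ = 2.65°  ✓
  (4,5): δ = 97.61°  ·
  (4,6): δ = 55.42°  ✓
  (5,6): δ = 137.81°  ·
antipodal pairs: 10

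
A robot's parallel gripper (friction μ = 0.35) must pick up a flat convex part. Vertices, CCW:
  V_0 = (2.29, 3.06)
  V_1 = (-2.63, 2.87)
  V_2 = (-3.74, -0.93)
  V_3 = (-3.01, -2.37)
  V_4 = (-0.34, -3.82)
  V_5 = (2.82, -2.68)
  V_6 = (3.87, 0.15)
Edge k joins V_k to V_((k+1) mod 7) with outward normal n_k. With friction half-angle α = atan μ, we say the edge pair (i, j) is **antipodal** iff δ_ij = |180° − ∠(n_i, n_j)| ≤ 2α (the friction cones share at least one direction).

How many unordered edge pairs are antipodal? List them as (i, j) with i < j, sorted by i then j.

count = 5; pairs: (0,3), (0,4), (1,5), (2,6), (3,6)

α = atan 0.35 = 19.29°;  2α = 38.58°
n_0 = (-0.0386, +0.9993)
n_1 = (-0.9599, +0.2804)
n_2 = (-0.8919, -0.4522)
n_3 = (-0.4772, -0.8788)
n_4 = (+0.3394, -0.9407)
n_5 = (+0.9375, -0.3479)
n_6 = (+0.8788, +0.4772)
  (0,1): δ = 108.49°  ·
  (0,2): δ = 65.33°  ·
  (0,3): δ = 30.72°  ✓
  (0,4): δ = 17.63°  ✓
  (0,5): δ = 67.43°  ·
  (0,6): δ = 116.29°  ·
  (1,2): δ = 136.83°  ·
  (1,3): δ = 102.22°  ·
  (1,4): δ = 53.88°  ·
  (1,5): δ = 4.07°  ✓
  (1,6): δ = 44.78°  ·
  (2,3): δ = 145.39°  ·
  (2,4): δ = 97.05°  ·
  (2,5): δ = 47.24°  ·
  (2,6): δ = 1.62°  ✓
  (3,4): δ = 131.66°  ·
  (3,5): δ = 81.85°  ·
  (3,6): δ = 32.99°  ✓
  (4,5): δ = 130.19°  ·
  (4,6): δ = 81.34°  ·
  (5,6): δ = 131.14°  ·
antipodal pairs: 5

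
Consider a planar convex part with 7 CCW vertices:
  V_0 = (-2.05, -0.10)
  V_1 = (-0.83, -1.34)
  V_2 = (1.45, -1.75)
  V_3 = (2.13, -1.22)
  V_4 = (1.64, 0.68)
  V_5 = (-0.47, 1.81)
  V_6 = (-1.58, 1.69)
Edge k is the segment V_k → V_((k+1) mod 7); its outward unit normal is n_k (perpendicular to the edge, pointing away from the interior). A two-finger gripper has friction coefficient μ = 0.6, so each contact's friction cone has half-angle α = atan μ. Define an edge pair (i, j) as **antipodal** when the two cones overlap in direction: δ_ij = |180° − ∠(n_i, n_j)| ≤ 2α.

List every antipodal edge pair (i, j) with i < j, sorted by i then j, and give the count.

α = atan 0.6 = 30.96°;  2α = 61.93°
n_0 = (-0.7128, -0.7013)
n_1 = (-0.1770, -0.9842)
n_2 = (+0.6147, -0.7887)
n_3 = (+0.9683, +0.2497)
n_4 = (+0.4721, +0.8815)
n_5 = (-0.1075, +0.9942)
n_6 = (-0.9672, +0.2540)
  (0,1): δ = 144.73°  ·
  (0,2): δ = 96.60°  ·
  (0,3): δ = 30.07°  ✓
  (0,4): δ = 17.29°  ✓
  (0,5): δ = 51.64°  ✓
  (0,6): δ = 120.75°  ·
  (1,2): δ = 131.87°  ·
  (1,3): δ = 65.34°  ·
  (1,4): δ = 17.98°  ✓
  (1,5): δ = 16.36°  ✓
  (1,6): δ = 85.48°  ·
  (2,3): δ = 113.47°  ·
  (2,4): δ = 66.10°  ·
  (2,5): δ = 31.76°  ✓
  (2,6): δ = 37.35°  ✓
  (3,4): δ = 132.63°  ·
  (3,5): δ = 98.29°  ·
  (3,6): δ = 29.17°  ✓
  (4,5): δ = 145.66°  ·
  (4,6): δ = 76.54°  ·
  (5,6): δ = 110.88°  ·
antipodal pairs: 8

count = 8; pairs: (0,3), (0,4), (0,5), (1,4), (1,5), (2,5), (2,6), (3,6)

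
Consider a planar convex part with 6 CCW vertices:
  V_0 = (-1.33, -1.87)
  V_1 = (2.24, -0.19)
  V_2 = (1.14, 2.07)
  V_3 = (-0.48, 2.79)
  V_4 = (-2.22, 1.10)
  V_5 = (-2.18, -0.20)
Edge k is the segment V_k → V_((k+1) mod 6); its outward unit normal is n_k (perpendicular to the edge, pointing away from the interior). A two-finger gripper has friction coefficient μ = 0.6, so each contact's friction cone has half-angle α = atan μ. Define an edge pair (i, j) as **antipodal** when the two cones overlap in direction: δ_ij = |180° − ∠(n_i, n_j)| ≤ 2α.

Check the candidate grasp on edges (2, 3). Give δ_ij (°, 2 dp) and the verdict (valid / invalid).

α = atan 0.6 = 30.96°;  2α = 61.93°
edge 2: e_2 = (-1.62, +0.72);  n_2 = (+0.4061, +0.9138)
edge 3: e_3 = (-1.74, -1.69);  n_3 = (-0.6967, +0.7173)
∠(n_2, n_3) = 68.13°
δ = |180° − 68.13°| = 111.87°
111.87° > 2α = 61.93°  →  invalid

δ = 111.87°, invalid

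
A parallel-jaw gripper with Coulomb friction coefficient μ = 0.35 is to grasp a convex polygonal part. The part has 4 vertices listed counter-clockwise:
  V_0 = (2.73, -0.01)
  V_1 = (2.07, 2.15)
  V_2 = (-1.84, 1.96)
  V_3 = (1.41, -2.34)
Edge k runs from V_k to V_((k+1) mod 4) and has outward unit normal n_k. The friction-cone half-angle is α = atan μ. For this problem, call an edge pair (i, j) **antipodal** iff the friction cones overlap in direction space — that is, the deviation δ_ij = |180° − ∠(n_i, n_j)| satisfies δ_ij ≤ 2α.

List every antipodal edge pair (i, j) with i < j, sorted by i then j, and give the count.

α = atan 0.35 = 19.29°;  2α = 38.58°
n_0 = (+0.9564, +0.2922)
n_1 = (-0.0485, +0.9988)
n_2 = (-0.7978, -0.6030)
n_3 = (+0.8701, -0.4929)
  (0,1): δ = 104.21°  ·
  (0,2): δ = 20.09°  ✓
  (0,3): δ = 133.48°  ·
  (1,2): δ = 55.70°  ·
  (1,3): δ = 57.69°  ·
  (2,3): δ = 66.62°  ·
antipodal pairs: 1

count = 1; pairs: (0,2)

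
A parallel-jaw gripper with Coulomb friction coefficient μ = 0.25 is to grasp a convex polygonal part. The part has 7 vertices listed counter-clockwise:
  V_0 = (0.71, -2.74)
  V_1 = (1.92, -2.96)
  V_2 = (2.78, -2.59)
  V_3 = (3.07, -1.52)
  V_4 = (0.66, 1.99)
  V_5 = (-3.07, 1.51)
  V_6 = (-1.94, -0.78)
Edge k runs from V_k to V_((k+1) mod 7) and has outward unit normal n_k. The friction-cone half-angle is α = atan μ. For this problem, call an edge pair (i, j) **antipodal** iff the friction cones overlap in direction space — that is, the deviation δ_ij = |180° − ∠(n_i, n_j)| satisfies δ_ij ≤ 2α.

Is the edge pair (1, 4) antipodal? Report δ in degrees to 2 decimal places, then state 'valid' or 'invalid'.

δ = 15.95°, valid

α = atan 0.25 = 14.04°;  2α = 28.07°
edge 1: e_1 = (+0.86, +0.37);  n_1 = (+0.3952, -0.9186)
edge 4: e_4 = (-3.73, -0.48);  n_4 = (-0.1276, +0.9918)
∠(n_1, n_4) = 164.05°
δ = |180° − 164.05°| = 15.95°
15.95° ≤ 2α = 28.07°  →  valid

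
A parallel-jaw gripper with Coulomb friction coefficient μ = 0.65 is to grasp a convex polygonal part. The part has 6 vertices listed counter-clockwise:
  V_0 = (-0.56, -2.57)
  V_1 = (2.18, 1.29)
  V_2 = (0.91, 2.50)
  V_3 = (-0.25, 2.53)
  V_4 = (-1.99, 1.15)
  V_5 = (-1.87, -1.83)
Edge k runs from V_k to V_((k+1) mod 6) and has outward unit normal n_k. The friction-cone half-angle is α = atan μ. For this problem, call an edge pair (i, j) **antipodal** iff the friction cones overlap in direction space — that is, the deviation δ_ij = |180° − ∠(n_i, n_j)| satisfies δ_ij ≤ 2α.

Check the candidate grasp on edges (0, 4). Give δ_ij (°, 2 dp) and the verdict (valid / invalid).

α = atan 0.65 = 33.02°;  2α = 66.05°
edge 0: e_0 = (+2.74, +3.86);  n_0 = (+0.8154, -0.5788)
edge 4: e_4 = (+0.12, -2.98);  n_4 = (-0.9992, -0.0402)
∠(n_0, n_4) = 142.33°
δ = |180° − 142.33°| = 37.67°
37.67° ≤ 2α = 66.05°  →  valid

δ = 37.67°, valid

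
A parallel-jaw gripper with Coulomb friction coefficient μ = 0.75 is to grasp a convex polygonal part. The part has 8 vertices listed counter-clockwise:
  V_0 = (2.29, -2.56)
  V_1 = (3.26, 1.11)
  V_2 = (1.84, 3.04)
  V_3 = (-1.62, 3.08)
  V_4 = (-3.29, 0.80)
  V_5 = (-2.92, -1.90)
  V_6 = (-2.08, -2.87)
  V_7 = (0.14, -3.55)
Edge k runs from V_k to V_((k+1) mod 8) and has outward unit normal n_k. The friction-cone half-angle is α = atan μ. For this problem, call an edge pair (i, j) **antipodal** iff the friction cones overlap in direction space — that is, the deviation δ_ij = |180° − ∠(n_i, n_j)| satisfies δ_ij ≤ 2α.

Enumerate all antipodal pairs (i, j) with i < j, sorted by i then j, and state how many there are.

α = atan 0.75 = 36.87°;  2α = 73.74°
n_0 = (+0.9668, -0.2555)
n_1 = (+0.8055, +0.5926)
n_2 = (+0.0116, +0.9999)
n_3 = (-0.8067, +0.5909)
n_4 = (-0.9907, -0.1358)
n_5 = (-0.7559, -0.6546)
n_6 = (-0.2929, -0.9562)
n_7 = (+0.4183, -0.9083)
  (0,1): δ = 128.85°  ·
  (0,2): δ = 75.86°  ·
  (0,3): δ = 21.42°  ✓
  (0,4): δ = 22.61°  ✓
  (0,5): δ = 55.70°  ✓
  (0,6): δ = 87.77°  ·
  (0,7): δ = 129.53°  ·
  (1,2): δ = 127.01°  ·
  (1,3): δ = 72.56°  ✓
  (1,4): δ = 28.54°  ✓
  (1,5): δ = 4.55°  ✓
  (1,6): δ = 36.63°  ✓
  (1,7): δ = 78.38°  ·
  (2,3): δ = 125.56°  ·
  (2,4): δ = 81.53°  ·
  (2,5): δ = 48.45°  ✓
  (2,6): δ = 16.37°  ✓
  (2,7): δ = 25.39°  ✓
  (3,4): δ = 135.98°  ·
  (3,5): δ = 102.89°  ·
  (3,6): δ = 70.81°  ✓
  (3,7): δ = 29.05°  ✓
  (4,5): δ = 146.91°  ·
  (4,6): δ = 114.83°  ·
  (4,7): δ = 73.08°  ✓
  (5,6): δ = 147.92°  ·
  (5,7): δ = 106.17°  ·
  (6,7): δ = 138.25°  ·
antipodal pairs: 13

count = 13; pairs: (0,3), (0,4), (0,5), (1,3), (1,4), (1,5), (1,6), (2,5), (2,6), (2,7), (3,6), (3,7), (4,7)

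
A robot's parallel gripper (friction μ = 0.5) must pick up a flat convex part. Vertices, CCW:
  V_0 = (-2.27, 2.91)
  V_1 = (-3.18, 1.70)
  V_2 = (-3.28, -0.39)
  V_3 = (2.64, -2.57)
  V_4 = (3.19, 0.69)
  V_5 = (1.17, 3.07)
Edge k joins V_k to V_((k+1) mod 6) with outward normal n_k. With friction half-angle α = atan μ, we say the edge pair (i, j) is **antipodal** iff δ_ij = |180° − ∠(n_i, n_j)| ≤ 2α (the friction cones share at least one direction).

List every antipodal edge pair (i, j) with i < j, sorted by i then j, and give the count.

count = 5; pairs: (0,3), (1,3), (1,4), (2,4), (2,5)

α = atan 0.5 = 26.57°;  2α = 53.13°
n_0 = (-0.7992, +0.6011)
n_1 = (-0.9989, +0.0478)
n_2 = (-0.3456, -0.9384)
n_3 = (+0.9861, -0.1664)
n_4 = (+0.7624, +0.6471)
n_5 = (-0.0465, +0.9989)
  (0,1): δ = 145.79°  ·
  (0,2): δ = 73.27°  ·
  (0,3): δ = 27.37°  ✓
  (0,4): δ = 77.27°  ·
  (0,5): δ = 129.61°  ·
  (1,2): δ = 107.48°  ·
  (1,3): δ = 6.84°  ✓
  (1,4): δ = 43.06°  ✓
  (1,5): δ = 95.40°  ·
  (2,3): δ = 79.36°  ·
  (2,4): δ = 29.46°  ✓
  (2,5): δ = 22.88°  ✓
  (3,4): δ = 130.10°  ·
  (3,5): δ = 77.76°  ·
  (4,5): δ = 127.66°  ·
antipodal pairs: 5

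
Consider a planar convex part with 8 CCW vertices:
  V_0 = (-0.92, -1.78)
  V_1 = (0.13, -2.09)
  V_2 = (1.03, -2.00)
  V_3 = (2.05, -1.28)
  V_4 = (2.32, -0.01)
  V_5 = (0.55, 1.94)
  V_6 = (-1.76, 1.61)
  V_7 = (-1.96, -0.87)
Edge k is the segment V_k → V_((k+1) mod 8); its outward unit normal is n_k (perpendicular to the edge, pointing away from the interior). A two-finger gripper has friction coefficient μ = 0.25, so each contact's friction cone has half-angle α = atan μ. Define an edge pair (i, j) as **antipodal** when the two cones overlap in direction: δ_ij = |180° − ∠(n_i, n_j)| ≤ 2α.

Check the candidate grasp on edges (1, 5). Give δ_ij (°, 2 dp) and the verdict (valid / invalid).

α = atan 0.25 = 14.04°;  2α = 28.07°
edge 1: e_1 = (+0.90, +0.09);  n_1 = (+0.0995, -0.9950)
edge 5: e_5 = (-2.31, -0.33);  n_5 = (-0.1414, +0.9899)
∠(n_1, n_5) = 177.58°
δ = |180° − 177.58°| = 2.42°
2.42° ≤ 2α = 28.07°  →  valid

δ = 2.42°, valid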